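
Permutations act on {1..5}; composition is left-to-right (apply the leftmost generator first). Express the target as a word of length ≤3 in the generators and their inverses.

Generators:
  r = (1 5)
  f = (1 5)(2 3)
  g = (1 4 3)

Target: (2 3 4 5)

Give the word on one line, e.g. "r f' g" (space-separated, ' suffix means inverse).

r' g' f

  after r': (1 5)
  after g': (1 5 3 4)
  after f: (2 3 4 5)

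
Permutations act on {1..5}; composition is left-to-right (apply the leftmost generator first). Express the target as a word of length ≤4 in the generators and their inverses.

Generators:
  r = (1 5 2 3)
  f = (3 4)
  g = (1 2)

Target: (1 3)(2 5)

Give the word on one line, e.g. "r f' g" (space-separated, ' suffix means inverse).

  after g: (1 2)
  after r: (1 3)(2 5)

g r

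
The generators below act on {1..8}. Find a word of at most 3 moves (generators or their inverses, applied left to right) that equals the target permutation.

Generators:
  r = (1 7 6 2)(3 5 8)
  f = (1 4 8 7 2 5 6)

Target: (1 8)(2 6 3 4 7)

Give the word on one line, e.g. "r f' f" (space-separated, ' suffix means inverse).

f' r' f'

  after f': (1 6 5 2 7 8 4)
  after r': (1 7 5 6 3 8 4 2)
  after f': (1 8)(2 6 3 4 7)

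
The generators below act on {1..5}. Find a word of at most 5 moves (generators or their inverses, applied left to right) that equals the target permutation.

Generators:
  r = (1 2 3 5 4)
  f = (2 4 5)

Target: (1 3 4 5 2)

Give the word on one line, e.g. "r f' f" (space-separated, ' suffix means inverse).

f r' f' r

  after f: (2 4 5)
  after r': (1 4 3 2 5)
  after f': (1 2 4 3 5)
  after r: (1 3 4 5 2)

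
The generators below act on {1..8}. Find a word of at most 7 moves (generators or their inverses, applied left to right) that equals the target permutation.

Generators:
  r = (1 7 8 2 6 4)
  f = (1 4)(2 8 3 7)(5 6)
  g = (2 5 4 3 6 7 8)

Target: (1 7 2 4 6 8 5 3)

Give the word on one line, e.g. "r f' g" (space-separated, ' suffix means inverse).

g' g' f r r

  after g': (2 8 7 6 3 4 5)
  after g': (2 7 3 5 8 6 4)
  after f: (1 4 8 5 3 6)
  after r: (2 6 7 8 5 3 4)
  after r: (1 7 2 4 6 8 5 3)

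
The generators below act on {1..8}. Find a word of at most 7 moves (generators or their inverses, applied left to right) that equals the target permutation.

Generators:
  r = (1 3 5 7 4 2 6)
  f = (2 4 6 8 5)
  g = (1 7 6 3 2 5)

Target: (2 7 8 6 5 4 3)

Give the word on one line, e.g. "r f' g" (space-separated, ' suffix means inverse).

r f' r' f f

  after r: (1 3 5 7 4 2 6)
  after f': (1 3 8 6)(2 4 5 7)
  after r': (2 7 4 3 8)
  after f: (2 7 6 8 4 3 5)
  after f: (2 7 8 6 5 4 3)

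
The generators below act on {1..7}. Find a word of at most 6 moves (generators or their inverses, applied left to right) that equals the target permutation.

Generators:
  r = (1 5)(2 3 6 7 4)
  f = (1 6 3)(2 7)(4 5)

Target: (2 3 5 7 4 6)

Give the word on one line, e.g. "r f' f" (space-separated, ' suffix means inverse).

f r' f' f'

  after f: (1 6 3)(2 7)(4 5)
  after r': (1 3 5 7 4)(2 6)
  after f': (1 6 7 5 2)(3 4)
  after f': (2 3 5 7 4 6)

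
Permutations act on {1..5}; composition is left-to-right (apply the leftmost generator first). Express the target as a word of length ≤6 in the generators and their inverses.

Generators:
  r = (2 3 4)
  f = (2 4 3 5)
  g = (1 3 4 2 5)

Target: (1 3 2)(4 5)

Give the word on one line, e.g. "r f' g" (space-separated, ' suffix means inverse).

  after r': (2 4 3)
  after f': (3 5)
  after g: (1 3)(2 5 4)
  after g: (1 4 5 2)
  after r': (1 3 2)(4 5)

r' f' g g r'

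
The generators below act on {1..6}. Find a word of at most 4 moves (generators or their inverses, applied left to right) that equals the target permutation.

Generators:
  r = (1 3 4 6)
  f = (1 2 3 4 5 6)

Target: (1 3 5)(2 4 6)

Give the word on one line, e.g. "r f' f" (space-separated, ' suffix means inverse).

f f

  after f: (1 2 3 4 5 6)
  after f: (1 3 5)(2 4 6)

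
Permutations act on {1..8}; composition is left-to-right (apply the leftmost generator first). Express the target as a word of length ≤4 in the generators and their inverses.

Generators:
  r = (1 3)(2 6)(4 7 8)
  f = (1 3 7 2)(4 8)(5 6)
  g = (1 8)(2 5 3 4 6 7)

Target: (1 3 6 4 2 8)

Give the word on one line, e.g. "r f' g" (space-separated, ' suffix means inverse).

  after g': (1 8)(2 7 6 4 3 5)
  after r': (1 7 2 4)(3 5 6 8)
  after f': (1 3 6 4 2 8)

g' r' f'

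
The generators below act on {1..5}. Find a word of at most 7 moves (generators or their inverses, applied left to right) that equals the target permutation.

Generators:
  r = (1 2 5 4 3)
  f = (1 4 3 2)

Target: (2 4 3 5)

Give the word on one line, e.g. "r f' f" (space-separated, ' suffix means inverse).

r f r' f' f'

  after r: (1 2 5 4 3)
  after f: (2 5 3 4)
  after r': (1 3 5 4)
  after f': (1 4 2 3 5)
  after f': (2 4 3 5)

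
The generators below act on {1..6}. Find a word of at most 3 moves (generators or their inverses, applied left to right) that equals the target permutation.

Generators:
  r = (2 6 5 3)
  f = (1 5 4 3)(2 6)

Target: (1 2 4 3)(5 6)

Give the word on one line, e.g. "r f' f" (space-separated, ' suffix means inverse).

  after r': (2 3 5 6)
  after f': (1 3)(2 4 5)
  after r: (1 2 4 3)(5 6)

r' f' r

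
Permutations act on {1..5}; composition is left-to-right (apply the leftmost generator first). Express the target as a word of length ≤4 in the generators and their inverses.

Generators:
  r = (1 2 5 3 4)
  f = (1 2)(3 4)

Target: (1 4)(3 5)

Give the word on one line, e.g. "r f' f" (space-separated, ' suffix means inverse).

  after r: (1 2 5 3 4)
  after f': (2 5 4)
  after r': (1 4)(3 5)

r f' r'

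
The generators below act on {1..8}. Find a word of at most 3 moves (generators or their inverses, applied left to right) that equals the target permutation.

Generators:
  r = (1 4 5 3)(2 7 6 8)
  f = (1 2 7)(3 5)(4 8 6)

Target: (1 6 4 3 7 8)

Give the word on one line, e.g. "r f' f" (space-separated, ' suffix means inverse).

r f'

  after r: (1 4 5 3)(2 7 6 8)
  after f': (1 6 4 3 7 8)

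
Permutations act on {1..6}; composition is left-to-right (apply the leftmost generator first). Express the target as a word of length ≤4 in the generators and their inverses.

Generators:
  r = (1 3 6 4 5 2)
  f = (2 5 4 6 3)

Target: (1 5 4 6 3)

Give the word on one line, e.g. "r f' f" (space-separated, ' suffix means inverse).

r f r'

  after r: (1 3 6 4 5 2)
  after f: (1 2)
  after r': (1 5 4 6 3)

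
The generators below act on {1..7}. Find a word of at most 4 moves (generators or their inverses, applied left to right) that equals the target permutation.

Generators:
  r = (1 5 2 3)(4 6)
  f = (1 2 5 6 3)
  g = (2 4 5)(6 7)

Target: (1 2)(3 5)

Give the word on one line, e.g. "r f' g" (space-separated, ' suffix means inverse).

r r

  after r: (1 5 2 3)(4 6)
  after r: (1 2)(3 5)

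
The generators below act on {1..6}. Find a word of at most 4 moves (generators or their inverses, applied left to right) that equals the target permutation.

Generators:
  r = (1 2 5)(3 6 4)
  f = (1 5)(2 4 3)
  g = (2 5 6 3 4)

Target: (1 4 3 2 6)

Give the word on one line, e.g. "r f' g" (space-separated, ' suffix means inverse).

f' g' f

  after f': (1 5)(2 3 4)
  after g': (1 2 6 5)
  after f: (1 4 3 2 6)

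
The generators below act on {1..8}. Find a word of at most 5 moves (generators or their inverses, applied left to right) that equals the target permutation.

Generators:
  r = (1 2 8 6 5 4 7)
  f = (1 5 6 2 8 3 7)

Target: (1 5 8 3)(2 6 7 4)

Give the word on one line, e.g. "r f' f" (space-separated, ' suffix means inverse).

r' f f

  after r': (1 7 4 5 6 8 2)
  after f: (2 5)(3 7 4 6)
  after f: (1 5 8 3)(2 6 7 4)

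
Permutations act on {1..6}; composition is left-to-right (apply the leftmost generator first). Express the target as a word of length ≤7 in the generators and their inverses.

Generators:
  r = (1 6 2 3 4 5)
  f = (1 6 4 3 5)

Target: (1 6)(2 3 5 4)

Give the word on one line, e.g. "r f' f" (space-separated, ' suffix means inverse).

f' r' f r f'

  after f': (1 5 3 4 6)
  after r': (1 4)(2 6 5)
  after f: (1 3 5 2 4 6)
  after r: (1 4 2 5 3)
  after f': (1 6)(2 3 5 4)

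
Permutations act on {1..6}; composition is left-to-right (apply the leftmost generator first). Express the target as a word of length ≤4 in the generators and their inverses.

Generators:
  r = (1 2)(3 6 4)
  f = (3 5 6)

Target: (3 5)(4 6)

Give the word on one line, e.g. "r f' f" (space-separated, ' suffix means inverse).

  after r': (1 2)(3 4 6)
  after f': (1 2)(3 4 5)
  after r: (4 5 6)
  after f: (3 5)(4 6)

r' f' r f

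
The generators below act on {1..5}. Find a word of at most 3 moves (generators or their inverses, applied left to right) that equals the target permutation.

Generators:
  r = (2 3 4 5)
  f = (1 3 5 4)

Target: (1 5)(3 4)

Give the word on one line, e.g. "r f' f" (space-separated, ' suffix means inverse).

  after f': (1 4 5 3)
  after f': (1 5)(3 4)

f' f'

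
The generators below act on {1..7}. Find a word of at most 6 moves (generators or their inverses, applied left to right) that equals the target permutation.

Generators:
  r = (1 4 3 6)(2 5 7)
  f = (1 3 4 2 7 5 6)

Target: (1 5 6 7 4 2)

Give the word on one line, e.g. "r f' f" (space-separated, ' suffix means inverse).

  after f': (1 6 5 7 2 4 3)
  after f': (1 5 2 3 6 7 4)
  after r: (1 7 3)(2 6)
  after f: (1 5 6 7 4 2)

f' f' r f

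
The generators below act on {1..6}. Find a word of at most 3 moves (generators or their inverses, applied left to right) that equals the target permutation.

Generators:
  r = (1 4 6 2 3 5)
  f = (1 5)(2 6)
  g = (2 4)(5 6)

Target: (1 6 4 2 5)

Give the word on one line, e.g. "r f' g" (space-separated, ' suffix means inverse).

  after f: (1 5)(2 6)
  after g': (1 6 4 2 5)

f g'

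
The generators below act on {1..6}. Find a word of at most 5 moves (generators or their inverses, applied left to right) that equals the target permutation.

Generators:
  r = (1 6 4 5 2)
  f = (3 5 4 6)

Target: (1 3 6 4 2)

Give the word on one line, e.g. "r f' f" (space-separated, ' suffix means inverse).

f' r f' f' f'

  after f': (3 6 4 5)
  after r: (1 6 5 3 4 2)
  after f': (1 4 2)(3 5 6)
  after f': (1 5 4 2)
  after f': (1 3 6 4 2)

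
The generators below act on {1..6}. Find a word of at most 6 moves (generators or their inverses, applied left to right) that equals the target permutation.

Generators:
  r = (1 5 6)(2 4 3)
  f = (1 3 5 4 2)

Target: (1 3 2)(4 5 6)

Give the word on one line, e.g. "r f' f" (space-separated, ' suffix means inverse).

f' r' r' f r'

  after f': (1 2 4 5 3)
  after r': (1 3 6 5 4)
  after r': (1 4 6)(2 3 5)
  after f: (1 2 5)(3 4 6)
  after r': (1 3 2)(4 5 6)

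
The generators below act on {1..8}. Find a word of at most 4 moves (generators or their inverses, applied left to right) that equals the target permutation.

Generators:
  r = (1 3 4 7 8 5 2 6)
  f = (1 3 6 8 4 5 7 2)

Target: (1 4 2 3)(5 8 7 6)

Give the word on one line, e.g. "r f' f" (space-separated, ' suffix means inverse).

f r

  after f: (1 3 6 8 4 5 7 2)
  after r: (1 4 2 3)(5 8 7 6)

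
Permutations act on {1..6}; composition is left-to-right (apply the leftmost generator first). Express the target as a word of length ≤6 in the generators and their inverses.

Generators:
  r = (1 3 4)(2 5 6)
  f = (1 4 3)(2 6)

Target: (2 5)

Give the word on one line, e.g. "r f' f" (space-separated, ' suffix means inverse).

  after f: (1 4 3)(2 6)
  after f: (1 3 4)
  after r: (1 4 3)(2 5 6)
  after f': (2 5)

f f r f'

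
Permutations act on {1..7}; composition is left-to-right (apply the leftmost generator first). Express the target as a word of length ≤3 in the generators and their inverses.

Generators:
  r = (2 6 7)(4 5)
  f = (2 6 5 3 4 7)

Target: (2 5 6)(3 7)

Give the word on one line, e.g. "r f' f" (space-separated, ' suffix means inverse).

  after f': (2 7 4 3 5 6)
  after f': (2 4 5)(3 6 7)
  after r: (2 5 6)(3 7)

f' f' r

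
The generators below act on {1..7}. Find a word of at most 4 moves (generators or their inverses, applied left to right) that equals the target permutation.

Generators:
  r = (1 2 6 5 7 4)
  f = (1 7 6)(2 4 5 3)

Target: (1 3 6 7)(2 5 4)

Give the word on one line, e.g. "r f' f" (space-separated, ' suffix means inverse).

r f' r'

  after r: (1 2 6 5 7 4)
  after f': (1 3 5)(2 7)(4 6)
  after r': (1 3 6 7)(2 5 4)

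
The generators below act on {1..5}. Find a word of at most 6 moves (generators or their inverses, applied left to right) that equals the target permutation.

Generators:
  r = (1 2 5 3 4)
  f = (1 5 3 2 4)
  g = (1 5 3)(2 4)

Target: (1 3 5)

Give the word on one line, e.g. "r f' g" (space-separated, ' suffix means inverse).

  after g': (1 3 5)(2 4)
  after g': (1 5 3)
  after g': (2 4)
  after g': (1 3 5)

g' g' g' g'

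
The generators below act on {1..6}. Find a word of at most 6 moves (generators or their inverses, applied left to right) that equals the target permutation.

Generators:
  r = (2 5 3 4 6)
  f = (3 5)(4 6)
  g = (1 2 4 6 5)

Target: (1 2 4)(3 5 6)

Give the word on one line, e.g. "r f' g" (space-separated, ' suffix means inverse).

r' f' g f

  after r': (2 6 4 3 5)
  after f': (2 4 5)
  after g: (1 2 6 5 4)
  after f: (1 2 4)(3 5 6)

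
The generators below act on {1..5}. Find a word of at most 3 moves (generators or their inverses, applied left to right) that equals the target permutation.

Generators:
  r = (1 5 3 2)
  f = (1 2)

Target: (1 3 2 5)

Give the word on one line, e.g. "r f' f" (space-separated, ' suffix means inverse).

r' r' f

  after r': (1 2 3 5)
  after r': (1 3)(2 5)
  after f: (1 3 2 5)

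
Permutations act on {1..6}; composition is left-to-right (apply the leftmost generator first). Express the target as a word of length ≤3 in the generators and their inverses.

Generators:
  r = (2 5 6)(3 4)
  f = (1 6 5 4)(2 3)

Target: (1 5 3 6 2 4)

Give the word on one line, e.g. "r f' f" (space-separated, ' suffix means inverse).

f r'

  after f: (1 6 5 4)(2 3)
  after r': (1 5 3 6 2 4)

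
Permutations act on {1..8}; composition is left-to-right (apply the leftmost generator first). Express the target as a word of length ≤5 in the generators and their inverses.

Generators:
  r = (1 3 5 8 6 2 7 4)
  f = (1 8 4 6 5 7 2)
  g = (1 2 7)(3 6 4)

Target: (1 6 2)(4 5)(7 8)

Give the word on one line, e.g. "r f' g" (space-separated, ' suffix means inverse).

  after f: (1 8 4 6 5 7 2)
  after r': (1 5 2 4 8 7 6 3)
  after r': (1 3 4 5 6)(2 7 8)
  after g: (1 6 2)(4 5)(7 8)

f r' r' g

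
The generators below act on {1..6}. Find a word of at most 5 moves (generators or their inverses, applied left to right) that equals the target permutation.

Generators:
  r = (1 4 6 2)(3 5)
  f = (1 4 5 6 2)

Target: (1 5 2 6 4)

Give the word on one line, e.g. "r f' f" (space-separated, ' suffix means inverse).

r r f' r r

  after r: (1 4 6 2)(3 5)
  after r: (1 6)(2 4)
  after f': (1 5 4 6 2)
  after r: (1 3 5 6)(2 4)
  after r: (1 5 2 6 4)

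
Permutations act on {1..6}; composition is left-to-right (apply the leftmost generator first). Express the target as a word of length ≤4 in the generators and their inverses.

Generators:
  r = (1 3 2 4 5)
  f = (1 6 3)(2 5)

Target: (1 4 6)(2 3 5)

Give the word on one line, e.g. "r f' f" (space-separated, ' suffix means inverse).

r' f' r f

  after r': (1 5 4 2 3)
  after f': (1 2 6)(4 5)
  after r: (1 4)(2 6 3)
  after f: (1 4 6)(2 3 5)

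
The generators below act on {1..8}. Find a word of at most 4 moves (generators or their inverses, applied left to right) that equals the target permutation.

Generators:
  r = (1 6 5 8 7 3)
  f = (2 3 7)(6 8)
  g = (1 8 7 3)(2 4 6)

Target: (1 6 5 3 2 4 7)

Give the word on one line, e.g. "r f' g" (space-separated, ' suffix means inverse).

  after r': (1 3 7 8 5 6)
  after g: (2 4 6 8 5)
  after f': (2 4 8 5 7 3)
  after r: (1 6 5 3 2 4 7)

r' g f' r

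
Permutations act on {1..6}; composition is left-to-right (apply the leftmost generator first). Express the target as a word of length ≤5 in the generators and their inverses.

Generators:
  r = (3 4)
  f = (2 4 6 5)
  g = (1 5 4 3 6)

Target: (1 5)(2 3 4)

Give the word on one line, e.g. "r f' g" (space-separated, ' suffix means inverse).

f' r' g r'

  after f': (2 5 6 4)
  after r': (2 5 6 3 4)
  after g: (1 5)(2 4)
  after r': (1 5)(2 3 4)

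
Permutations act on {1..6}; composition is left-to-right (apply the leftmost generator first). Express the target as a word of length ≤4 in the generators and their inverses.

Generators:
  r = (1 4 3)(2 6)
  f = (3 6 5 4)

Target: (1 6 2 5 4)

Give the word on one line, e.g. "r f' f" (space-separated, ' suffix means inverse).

  after r': (1 3 4)(2 6)
  after f: (1 6 2 5 4)

r' f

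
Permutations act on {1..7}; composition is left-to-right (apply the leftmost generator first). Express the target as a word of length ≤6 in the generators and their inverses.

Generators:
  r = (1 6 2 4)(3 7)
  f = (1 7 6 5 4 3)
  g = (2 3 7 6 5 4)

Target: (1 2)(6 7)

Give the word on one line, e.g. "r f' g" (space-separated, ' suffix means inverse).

  after f': (1 3 4 5 6 7)
  after f': (1 4 6)(3 5 7)
  after g: (1 2 3 4 5 6)
  after f: (1 2)(6 7)

f' f' g f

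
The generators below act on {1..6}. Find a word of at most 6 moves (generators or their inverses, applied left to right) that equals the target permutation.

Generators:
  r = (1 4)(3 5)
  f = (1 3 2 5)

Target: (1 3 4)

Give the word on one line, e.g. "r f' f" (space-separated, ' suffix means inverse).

r' f r' f

  after r': (1 4)(3 5)
  after f: (1 4 3)(2 5)
  after r': (2 3 4 5)
  after f: (1 3 4)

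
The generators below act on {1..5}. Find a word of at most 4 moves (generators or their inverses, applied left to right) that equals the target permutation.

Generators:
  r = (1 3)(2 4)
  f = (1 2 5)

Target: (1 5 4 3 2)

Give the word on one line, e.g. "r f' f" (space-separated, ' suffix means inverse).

r' f' r' f'

  after r': (1 3)(2 4)
  after f': (1 3 5 2 4)
  after r': (3 5 4)
  after f': (1 5 4 3 2)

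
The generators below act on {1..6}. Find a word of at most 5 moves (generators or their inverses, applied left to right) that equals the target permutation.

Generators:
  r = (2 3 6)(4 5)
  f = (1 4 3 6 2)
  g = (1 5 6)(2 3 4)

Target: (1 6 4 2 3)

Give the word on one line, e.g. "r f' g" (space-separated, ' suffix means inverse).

f' f' g g g

  after f': (1 2 6 3 4)
  after f': (1 6 4 2 3)
  after g: (2 4 3 5 6)
  after g: (1 5)(3 6)
  after g: (1 6 4 2 3)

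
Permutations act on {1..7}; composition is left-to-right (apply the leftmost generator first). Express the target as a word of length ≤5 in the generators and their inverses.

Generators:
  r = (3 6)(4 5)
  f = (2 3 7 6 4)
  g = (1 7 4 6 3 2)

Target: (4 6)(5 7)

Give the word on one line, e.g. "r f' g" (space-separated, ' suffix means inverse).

g r g'

  after g: (1 7 4 6 3 2)
  after r: (1 7 5 4 3 2)
  after g': (4 6)(5 7)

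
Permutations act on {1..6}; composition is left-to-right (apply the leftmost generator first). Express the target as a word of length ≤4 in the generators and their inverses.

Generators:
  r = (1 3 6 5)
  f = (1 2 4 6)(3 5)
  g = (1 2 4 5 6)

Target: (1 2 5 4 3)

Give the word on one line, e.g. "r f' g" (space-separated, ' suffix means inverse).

  after r': (1 5 6 3)
  after g': (1 4 2)(3 6)
  after g': (1 2 6 3 5 4)
  after r: (1 2 5 4 3)

r' g' g' r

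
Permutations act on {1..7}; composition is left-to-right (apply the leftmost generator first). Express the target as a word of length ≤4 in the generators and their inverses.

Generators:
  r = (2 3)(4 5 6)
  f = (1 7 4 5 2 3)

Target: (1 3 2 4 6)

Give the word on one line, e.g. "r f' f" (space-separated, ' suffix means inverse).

f r f' f'

  after f: (1 7 4 5 2 3)
  after r: (1 7 5 3)(4 6)
  after f': (2 5)(4 6 7)
  after f': (1 3 2 4 6)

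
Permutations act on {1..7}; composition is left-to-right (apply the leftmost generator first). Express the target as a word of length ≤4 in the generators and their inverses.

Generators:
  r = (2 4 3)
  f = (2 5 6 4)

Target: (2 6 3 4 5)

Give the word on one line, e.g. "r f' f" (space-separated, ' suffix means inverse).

  after f': (2 4 6 5)
  after f': (2 6)(4 5)
  after r': (2 6 3 4 5)

f' f' r'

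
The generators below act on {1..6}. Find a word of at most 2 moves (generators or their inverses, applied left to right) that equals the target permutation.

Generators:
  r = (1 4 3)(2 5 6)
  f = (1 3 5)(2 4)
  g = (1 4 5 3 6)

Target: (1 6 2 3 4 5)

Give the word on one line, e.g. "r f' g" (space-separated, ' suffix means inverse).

  after f': (1 5 3)(2 4)
  after r: (1 6 2 3 4 5)

f' r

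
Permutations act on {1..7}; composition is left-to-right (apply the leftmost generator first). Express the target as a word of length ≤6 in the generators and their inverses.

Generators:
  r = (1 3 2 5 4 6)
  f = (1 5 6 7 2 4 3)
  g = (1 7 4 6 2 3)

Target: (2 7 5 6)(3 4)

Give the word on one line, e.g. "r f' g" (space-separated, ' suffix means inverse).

f' f' g' g'

  after f': (1 3 4 2 7 6 5)
  after f': (1 4 7 5 3 2 6)
  after g': (1 7 5 2 4)(3 6)
  after g': (2 7 5 6)(3 4)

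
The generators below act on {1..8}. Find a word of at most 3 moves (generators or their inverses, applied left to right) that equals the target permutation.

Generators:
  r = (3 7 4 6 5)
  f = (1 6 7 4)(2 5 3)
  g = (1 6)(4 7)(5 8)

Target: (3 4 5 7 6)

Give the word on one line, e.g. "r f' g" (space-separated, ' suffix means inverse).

r' r' r'

  after r': (3 5 6 4 7)
  after r': (3 6 7 5 4)
  after r': (3 4 5 7 6)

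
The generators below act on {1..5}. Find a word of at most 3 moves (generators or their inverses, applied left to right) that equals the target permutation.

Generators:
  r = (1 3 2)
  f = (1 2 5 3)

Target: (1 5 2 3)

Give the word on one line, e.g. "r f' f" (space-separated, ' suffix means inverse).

r f'

  after r: (1 3 2)
  after f': (1 5 2 3)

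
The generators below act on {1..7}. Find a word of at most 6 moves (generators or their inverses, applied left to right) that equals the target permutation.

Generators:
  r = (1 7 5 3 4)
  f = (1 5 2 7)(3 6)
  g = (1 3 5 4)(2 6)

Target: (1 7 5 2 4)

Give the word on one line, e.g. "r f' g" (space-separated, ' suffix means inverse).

  after g: (1 3 5 4)(2 6)
  after f: (1 6 7)(2 3)(4 5)
  after r': (1 6)(2 5 3)(4 7)
  after g: (1 2 4 7)(3 6)
  after f: (1 7 5 2 4)

g f r' g f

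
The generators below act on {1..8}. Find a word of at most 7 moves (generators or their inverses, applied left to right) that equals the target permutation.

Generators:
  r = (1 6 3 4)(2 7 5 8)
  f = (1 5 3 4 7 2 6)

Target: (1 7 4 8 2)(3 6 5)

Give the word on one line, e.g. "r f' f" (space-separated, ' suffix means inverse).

f' f' r' r' r'

  after f': (1 6 2 7 4 3 5)
  after f': (1 2 4 5 6 7 3)
  after r': (1 8 5)(2 3 4 7 6)
  after r': (1 5 4 2 6 8 7)
  after r': (1 7 4 8 2)(3 6 5)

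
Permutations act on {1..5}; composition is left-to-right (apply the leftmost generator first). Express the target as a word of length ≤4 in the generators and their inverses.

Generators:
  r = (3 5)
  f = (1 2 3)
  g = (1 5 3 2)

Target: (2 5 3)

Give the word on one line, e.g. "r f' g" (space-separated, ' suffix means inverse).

g' g' f

  after g': (1 2 3 5)
  after g': (1 3)(2 5)
  after f: (2 5 3)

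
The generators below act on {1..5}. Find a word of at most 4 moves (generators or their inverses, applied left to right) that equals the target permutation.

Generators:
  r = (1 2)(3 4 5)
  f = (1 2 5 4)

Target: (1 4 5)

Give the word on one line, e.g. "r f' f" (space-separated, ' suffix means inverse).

  after f': (1 4 5 2)
  after r: (1 5)(3 4)
  after r: (1 3 5 2)
  after r: (1 4 5)

f' r r r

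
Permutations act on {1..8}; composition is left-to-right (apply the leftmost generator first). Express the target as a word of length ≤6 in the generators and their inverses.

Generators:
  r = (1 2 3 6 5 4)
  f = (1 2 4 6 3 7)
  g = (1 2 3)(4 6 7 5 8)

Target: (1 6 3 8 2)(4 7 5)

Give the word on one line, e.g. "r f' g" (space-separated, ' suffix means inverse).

r' g g r' g'

  after r': (1 4 5 6 3 2)
  after g: (1 6)(4 8)(5 7)
  after g: (1 7 8 6 2 3)
  after r': (1 7 8 3 4 5 6)
  after g': (1 6 3 8 2)(4 7 5)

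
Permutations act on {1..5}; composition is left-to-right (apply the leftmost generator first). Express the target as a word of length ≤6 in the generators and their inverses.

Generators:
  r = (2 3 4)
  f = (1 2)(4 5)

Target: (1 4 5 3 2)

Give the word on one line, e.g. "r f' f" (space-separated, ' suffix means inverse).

  after f: (1 2)(4 5)
  after r: (1 3 4 5 2)
  after f': (1 3 5)
  after f': (1 3 4 5 2)
  after r: (1 4 5 3 2)

f r f' f' r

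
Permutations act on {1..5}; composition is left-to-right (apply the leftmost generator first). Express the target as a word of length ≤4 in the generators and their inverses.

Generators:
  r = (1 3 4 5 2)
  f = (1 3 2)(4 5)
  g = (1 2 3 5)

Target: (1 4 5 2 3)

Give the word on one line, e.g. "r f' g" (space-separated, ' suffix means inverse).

  after g': (1 5 3 2)
  after f: (1 4 5 2 3)

g' f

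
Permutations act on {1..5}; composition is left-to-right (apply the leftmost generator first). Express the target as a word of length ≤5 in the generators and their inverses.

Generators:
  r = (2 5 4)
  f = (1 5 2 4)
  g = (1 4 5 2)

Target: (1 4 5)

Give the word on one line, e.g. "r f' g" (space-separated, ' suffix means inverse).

  after g': (1 2 5 4)
  after f': (1 5 2)
  after g': (1 4)
  after r: (1 2 5 4)
  after f: (1 4 5)

g' f' g' r f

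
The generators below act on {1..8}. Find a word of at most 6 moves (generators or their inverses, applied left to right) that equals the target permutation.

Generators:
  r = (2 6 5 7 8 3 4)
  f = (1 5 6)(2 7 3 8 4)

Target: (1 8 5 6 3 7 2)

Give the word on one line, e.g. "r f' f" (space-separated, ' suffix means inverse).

f' r r f r'

  after f': (1 6 5)(2 4 8 3 7)
  after r: (1 5)(3 8 4)(6 7)
  after r: (1 7 5)(2 6 8)
  after f: (1 3 8 7 6 4 2)
  after r': (1 8 5 6 3 7 2)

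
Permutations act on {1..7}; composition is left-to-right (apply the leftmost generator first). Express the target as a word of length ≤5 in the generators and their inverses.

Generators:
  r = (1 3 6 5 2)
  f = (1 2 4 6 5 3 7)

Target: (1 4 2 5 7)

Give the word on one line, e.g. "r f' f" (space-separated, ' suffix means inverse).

  after f: (1 2 4 6 5 3 7)
  after f: (1 4 5 7 2 6 3)
  after r: (1 4 2 5 7)

f f r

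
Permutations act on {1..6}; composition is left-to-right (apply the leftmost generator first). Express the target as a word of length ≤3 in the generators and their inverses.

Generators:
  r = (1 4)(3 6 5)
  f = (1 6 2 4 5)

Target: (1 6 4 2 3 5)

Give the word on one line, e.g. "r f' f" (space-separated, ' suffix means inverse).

  after f': (1 5 4 2 6)
  after r': (1 6 4 2 3 5)

f' r'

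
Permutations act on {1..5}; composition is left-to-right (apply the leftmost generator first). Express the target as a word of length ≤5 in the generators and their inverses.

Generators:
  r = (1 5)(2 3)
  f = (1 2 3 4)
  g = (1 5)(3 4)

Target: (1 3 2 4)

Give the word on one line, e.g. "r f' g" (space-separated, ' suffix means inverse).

  after f: (1 2 3 4)
  after r': (1 3 4 5)
  after g': (1 4)
  after r': (1 4 5)(2 3)
  after g: (1 3 2 4)

f r' g' r' g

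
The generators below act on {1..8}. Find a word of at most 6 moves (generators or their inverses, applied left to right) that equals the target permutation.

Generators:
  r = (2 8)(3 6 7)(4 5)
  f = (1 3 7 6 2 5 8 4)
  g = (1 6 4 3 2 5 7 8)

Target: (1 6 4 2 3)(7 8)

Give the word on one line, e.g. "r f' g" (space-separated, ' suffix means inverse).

  after g: (1 6 4 3 2 5 7 8)
  after r': (1 3 8)(2 4 7)(5 6)
  after f: (1 7 5 2)(3 4 6 8)
  after f: (1 6 4 2 3)(7 8)

g r' f f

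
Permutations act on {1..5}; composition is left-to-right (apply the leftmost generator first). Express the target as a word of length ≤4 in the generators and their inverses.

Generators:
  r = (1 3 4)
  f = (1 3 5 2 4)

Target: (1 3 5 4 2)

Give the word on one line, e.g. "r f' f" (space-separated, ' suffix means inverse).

  after r': (1 4 3)
  after f: (2 4 5)
  after f: (1 3 5 4 2)

r' f f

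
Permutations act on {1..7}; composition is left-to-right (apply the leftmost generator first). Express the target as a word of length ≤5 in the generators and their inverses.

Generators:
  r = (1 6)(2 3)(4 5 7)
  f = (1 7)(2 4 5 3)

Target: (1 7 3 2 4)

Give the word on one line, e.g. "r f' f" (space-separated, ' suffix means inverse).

  after r: (1 6)(2 3)(4 5 7)
  after r: (4 7 5)
  after f: (1 7 3 2 4)

r r f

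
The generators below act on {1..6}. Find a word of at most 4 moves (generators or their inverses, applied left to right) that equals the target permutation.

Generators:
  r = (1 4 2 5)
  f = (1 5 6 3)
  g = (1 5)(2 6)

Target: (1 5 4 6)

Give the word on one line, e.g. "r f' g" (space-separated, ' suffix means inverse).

  after g: (1 5)(2 6)
  after r: (2 6 5 4)
  after g': (1 5 4 6)

g r g'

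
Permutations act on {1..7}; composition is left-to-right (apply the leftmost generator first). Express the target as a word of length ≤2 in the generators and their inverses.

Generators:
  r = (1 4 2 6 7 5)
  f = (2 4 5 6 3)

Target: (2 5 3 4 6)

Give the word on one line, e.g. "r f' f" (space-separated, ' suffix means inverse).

f f

  after f: (2 4 5 6 3)
  after f: (2 5 3 4 6)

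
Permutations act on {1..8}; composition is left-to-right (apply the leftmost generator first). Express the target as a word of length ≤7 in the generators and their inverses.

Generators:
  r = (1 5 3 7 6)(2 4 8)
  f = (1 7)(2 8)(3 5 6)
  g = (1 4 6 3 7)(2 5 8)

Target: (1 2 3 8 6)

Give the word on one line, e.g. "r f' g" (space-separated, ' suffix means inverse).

  after g: (1 4 6 3 7)(2 5 8)
  after r: (1 8 4)(2 3 6 7 5)
  after f: (1 2 5 8 4 7 6)
  after f: (1 8 4)(2 6 7 3 5)
  after g: (1 2 3 8 6)

g r f f g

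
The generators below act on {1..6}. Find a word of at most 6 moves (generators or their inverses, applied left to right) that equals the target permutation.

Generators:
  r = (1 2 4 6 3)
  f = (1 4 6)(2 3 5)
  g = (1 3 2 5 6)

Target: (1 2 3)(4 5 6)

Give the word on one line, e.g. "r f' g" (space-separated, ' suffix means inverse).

  after r: (1 2 4 6 3)
  after f': (1 5 3 6 2)
  after r: (1 5)(4 6)
  after g': (1 2 3)(4 5 6)

r f' r g'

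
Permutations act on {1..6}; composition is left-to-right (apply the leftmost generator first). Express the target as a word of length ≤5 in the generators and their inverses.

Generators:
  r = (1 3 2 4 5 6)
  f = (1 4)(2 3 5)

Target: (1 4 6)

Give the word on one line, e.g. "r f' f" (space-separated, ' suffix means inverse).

r' f r' r'

  after r': (1 6 5 4 2 3)
  after f: (1 6 2 5)(3 4)
  after r': (1 5 6 3 2 4)
  after r': (1 4 6)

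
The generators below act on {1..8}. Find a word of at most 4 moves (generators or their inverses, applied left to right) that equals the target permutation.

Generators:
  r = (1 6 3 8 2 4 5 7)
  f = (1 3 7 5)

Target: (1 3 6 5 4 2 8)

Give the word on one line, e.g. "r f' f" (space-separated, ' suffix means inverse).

r' f'

  after r': (1 7 5 4 2 8 3 6)
  after f': (1 3 6 5 4 2 8)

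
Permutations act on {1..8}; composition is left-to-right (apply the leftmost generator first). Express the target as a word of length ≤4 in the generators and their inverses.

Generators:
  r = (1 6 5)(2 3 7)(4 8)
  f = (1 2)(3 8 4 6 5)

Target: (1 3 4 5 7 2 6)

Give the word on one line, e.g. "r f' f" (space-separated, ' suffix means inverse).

f r

  after f: (1 2)(3 8 4 6 5)
  after r: (1 3 4 5 7 2 6)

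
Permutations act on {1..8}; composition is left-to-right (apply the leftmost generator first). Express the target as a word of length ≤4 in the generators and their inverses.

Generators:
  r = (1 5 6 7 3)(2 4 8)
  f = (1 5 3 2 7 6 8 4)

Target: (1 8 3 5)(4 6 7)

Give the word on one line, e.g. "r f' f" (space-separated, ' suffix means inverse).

  after r': (1 3 7 6 5)(2 8 4)
  after f: (1 2 4 7 8)(3 6)
  after r': (1 8 3 5)(4 6 7)

r' f r'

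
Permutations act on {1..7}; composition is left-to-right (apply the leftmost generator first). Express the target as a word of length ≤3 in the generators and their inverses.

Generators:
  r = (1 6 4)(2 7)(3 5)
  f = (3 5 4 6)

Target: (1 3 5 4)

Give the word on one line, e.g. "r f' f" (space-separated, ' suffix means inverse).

r' f' r

  after r': (1 4 6)(2 7)(3 5)
  after f': (1 5 6)(2 7)
  after r: (1 3 5 4)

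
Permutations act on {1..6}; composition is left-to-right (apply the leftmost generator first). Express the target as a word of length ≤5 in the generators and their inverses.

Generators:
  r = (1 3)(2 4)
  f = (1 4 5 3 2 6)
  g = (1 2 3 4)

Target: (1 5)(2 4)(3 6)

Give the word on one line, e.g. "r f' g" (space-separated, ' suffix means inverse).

  after g': (1 4 3 2)
  after f': (2 6)(4 5)
  after r': (1 3)(2 6 4 5)
  after f': (1 5 3 6)
  after r: (1 5)(2 4)(3 6)

g' f' r' f' r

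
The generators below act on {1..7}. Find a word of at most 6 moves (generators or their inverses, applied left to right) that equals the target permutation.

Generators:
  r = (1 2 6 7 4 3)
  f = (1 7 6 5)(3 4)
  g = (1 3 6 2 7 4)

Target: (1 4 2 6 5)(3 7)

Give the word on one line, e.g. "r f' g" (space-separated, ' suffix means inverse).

r f f g g

  after r: (1 2 6 7 4 3)
  after f: (1 2 5)(3 7)
  after f: (1 2)(3 6 5 7 4)
  after g: (1 7)(2 3)(4 6 5)
  after g: (1 4 2 6 5)(3 7)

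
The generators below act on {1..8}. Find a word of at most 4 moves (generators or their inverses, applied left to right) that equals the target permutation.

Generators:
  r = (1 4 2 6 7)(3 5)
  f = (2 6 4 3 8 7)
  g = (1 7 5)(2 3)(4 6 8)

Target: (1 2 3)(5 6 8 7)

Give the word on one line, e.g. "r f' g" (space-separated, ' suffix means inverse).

g r' r'

  after g: (1 7 5)(2 3)(4 6 8)
  after r': (1 6 8)(2 5 7 3 4)
  after r': (1 2 3)(5 6 8 7)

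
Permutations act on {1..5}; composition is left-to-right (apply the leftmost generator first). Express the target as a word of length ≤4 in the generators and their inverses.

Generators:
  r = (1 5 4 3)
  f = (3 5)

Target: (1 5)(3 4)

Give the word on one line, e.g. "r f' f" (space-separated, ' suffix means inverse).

f r

  after f: (3 5)
  after r: (1 5)(3 4)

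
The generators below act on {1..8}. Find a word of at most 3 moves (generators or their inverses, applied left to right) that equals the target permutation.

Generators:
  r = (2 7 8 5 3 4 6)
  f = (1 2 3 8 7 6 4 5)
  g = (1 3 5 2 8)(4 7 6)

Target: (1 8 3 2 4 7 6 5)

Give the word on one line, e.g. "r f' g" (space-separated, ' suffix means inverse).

r f g

  after r: (2 7 8 5 3 4 6)
  after f: (1 2 6 3 5 8)
  after g: (1 8 3 2 4 7 6 5)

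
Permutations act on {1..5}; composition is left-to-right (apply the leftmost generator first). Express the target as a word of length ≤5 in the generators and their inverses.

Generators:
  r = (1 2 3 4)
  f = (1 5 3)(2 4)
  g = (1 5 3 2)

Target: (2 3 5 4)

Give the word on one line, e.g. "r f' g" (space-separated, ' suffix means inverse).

g r g'

  after g: (1 5 3 2)
  after r: (1 5 4)
  after g': (2 3 5 4)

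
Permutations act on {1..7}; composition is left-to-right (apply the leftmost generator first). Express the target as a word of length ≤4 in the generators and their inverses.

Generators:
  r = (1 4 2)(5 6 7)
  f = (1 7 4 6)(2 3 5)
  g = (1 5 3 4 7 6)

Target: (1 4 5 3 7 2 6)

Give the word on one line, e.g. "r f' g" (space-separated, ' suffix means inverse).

g' r g'

  after g': (1 6 7 4 3 5)
  after r: (1 7 2)(3 6 5 4)
  after g': (1 4 5 3 7 2 6)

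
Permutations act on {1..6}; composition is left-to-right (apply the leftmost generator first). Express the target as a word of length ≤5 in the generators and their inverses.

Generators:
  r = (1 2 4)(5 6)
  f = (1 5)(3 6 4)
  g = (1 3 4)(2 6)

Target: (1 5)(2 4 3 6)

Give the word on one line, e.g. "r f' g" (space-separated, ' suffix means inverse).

  after g': (1 4 3)(2 6)
  after r: (2 5 6 4 3)
  after f': (1 5 3 2)
  after g': (1 5)(2 4 3 6)

g' r f' g'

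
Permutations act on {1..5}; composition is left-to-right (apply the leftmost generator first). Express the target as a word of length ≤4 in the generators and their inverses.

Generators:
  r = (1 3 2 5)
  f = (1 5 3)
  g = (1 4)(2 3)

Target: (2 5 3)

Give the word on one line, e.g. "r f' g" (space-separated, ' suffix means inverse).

  after r': (1 5 2 3)
  after f': (2 5)
  after r: (1 3 2)
  after f: (2 5 3)

r' f' r f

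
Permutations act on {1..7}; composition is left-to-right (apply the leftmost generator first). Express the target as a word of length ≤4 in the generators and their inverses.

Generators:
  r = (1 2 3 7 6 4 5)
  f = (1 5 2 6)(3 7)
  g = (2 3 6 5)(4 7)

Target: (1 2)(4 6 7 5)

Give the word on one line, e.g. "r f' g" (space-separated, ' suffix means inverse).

g' r

  after g': (2 5 6 3)(4 7)
  after r: (1 2)(4 6 7 5)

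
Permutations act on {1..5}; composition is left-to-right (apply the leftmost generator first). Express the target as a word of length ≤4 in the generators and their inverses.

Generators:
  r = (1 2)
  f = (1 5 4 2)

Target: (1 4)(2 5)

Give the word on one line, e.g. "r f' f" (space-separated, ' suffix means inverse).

f' f'

  after f': (1 2 4 5)
  after f': (1 4)(2 5)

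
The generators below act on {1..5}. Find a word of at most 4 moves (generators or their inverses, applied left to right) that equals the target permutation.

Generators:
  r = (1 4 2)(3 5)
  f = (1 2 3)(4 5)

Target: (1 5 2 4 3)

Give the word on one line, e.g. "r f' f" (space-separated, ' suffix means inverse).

f' r

  after f': (1 3 2)(4 5)
  after r: (1 5 2 4 3)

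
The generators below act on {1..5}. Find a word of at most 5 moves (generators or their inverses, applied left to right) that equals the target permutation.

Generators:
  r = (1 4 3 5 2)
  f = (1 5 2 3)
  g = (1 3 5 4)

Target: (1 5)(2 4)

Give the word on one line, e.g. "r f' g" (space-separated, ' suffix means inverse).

f g' r

  after f: (1 5 2 3)
  after g': (1 3 4 5 2)
  after r: (1 5)(2 4)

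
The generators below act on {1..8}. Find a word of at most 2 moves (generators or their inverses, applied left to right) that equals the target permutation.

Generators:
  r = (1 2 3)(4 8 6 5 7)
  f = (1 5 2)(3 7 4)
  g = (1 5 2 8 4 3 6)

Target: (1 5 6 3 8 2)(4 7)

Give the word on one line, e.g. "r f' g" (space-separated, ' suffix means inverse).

  after f': (1 2 5)(3 4 7)
  after g': (1 5 6 3 8 2)(4 7)

f' g'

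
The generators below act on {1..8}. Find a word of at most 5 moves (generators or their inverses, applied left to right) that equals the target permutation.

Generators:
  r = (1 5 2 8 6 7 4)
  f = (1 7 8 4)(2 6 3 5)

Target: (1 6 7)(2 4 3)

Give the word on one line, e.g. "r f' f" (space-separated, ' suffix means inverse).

r' r' f r

  after r': (1 4 7 6 8 2 5)
  after r': (1 7 8 5 4 6 2)
  after f: (1 8 2 7 4 3 5)
  after r: (1 6 7)(2 4 3)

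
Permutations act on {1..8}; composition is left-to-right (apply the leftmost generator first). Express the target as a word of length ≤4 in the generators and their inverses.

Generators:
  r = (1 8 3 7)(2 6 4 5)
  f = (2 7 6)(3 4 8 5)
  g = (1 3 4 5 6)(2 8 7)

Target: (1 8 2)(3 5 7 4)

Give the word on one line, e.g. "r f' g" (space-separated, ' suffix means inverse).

f r

  after f: (2 7 6)(3 4 8 5)
  after r: (1 8 2)(3 5 7 4)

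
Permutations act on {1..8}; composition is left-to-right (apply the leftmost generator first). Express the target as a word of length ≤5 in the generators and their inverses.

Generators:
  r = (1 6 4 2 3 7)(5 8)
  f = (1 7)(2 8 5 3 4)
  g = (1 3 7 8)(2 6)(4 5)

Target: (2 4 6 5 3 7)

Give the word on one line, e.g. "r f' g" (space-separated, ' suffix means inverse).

f' r' g f'

  after f': (1 7)(2 4 3 5 8)
  after r': (1 3 8 4 2 6)
  after g: (1 7 8 5 4 6 3)
  after f': (2 4 6 5 3 7)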